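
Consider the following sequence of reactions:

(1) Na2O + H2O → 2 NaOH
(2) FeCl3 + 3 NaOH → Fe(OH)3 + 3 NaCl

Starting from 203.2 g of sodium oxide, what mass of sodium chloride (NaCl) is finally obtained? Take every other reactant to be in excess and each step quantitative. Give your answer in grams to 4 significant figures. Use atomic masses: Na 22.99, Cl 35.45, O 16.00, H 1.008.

383.2 g

M(Na2O) = 2(22.99) + 16.00 = 61.98 g/mol.
M(NaCl) = 22.99 + 35.45 = 58.44 g/mol.
n(Na2O) = 203.20 / 61.98 = 3.2785 mol.
Step 1 gives a 1:2 ratio of Na2O to NaOH, so n(NaOH) = 6.5570 mol.
In step 2 the NaOH:NaCl ratio is 3:3, so n(NaCl) = 6.5570 mol.
Mass of NaCl = 6.5570 × 58.44 = 383.19 g.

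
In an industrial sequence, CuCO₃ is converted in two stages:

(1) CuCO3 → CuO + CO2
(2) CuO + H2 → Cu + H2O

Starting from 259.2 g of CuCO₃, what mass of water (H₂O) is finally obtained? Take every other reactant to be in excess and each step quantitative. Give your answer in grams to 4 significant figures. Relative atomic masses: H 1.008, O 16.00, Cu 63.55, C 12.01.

37.79 g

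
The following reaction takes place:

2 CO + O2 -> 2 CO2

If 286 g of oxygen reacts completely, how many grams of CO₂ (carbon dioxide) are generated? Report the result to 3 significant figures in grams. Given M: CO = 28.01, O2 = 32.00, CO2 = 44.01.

n(O2) = 286.0 g / 32.00 g/mol = 8.938 mol.
From the equation the O2:CO2 mole ratio is 1:2, so n(CO2) = 8.938 × 2/1 = 17.88 mol.
Mass of CO2 = 17.88 mol × 44.01 g/mol = 786.7 g.

787 g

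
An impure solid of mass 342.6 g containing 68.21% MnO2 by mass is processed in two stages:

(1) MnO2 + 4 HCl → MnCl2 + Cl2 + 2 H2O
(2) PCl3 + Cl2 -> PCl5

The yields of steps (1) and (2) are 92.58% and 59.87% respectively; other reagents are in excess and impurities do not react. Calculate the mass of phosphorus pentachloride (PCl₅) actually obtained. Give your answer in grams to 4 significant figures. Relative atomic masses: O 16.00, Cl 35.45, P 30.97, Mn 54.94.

310.2 g

Pure MnO2 = 342.6 × 0.6821 = 233.69 g.
M(MnO2) = 54.94 + 2(16.00) = 86.94 g/mol.
M(PCl5) = 30.97 + 5(35.45) = 208.22 g/mol.
n(MnO2) = 233.69 / 86.94 = 2.6879 mol.
Step 1 (MnO2:Cl2 = 1:1): theoretical n(Cl2) = 2.6879 mol; at 92.58% yield, n(Cl2) = 2.4885 mol.
Step 2 (Cl2:PCl5 = 1:1): theoretical n(PCl5) = 2.4885 mol, so theoretical mass = 2.4885 × 208.22 = 518.15 g.
At 59.87% yield, actual mass of PCl5 = 518.15 × 0.5987 = 310.22 g.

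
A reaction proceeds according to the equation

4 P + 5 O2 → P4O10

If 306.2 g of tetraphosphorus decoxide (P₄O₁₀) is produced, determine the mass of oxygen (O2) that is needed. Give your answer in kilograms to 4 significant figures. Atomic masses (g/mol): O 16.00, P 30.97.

0.1726 kg

M(P4O10) = 4(30.97) + 10(16.00) = 283.88 g/mol.
M(O2) = 2(16.00) = 32.00 g/mol.
n(P4O10) = 306.20 g / 283.88 g/mol = 1.0786 mol.
From the equation the P4O10:O2 mole ratio is 1:5, so n(O2) = 1.0786 × 5/1 = 5.3931 mol.
Mass of O2 = 5.3931 mol × 32.00 g/mol = 172.58 g.
Converting to kg: 172.58 g = 0.1726 kg.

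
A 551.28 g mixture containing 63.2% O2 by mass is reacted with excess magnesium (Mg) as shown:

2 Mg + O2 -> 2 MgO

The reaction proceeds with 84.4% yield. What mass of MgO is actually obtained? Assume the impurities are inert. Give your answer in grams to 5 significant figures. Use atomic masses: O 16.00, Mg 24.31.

740.84 g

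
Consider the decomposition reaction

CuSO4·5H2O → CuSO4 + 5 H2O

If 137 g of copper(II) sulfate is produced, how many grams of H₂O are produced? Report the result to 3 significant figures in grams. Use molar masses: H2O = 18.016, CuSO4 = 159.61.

n(CuSO4) = 137.0 g / 159.61 g/mol = 0.8583 mol.
From the equation the CuSO4:H2O mole ratio is 1:5, so n(H2O) = 0.8583 × 5/1 = 4.292 mol.
Mass of H2O = 4.292 mol × 18.016 g/mol = 77.32 g.

77.3 g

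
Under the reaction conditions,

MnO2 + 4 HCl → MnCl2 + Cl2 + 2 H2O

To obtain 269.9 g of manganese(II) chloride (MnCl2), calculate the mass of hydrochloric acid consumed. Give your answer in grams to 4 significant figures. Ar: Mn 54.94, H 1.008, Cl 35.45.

M(MnCl2) = 54.94 + 2(35.45) = 125.84 g/mol.
M(HCl) = 1.008 + 35.45 = 36.458 g/mol.
n(MnCl2) = 269.90 g / 125.84 g/mol = 2.1448 mol.
From the equation the MnCl2:HCl mole ratio is 1:4, so n(HCl) = 2.1448 × 4/1 = 8.5791 mol.
Mass of HCl = 8.5791 mol × 36.458 g/mol = 312.78 g.

312.8 g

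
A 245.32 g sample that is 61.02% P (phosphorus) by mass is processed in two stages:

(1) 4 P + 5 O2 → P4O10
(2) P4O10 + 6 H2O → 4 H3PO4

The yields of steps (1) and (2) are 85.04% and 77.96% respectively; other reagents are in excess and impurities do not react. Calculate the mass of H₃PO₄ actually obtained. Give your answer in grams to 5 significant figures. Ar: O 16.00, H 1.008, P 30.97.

314.02 g

Pure P = 245.32 × 0.6102 = 149.694 g.
M(P) = 30.97 g/mol.
M(H3PO4) = 3(1.008) + 30.97 + 4(16.00) = 97.994 g/mol.
n(P) = 149.694 / 30.97 = 4.83352 mol.
Step 1 (P:P4O10 = 4:1): theoretical n(P4O10) = 1.20838 mol; at 85.04% yield, n(P4O10) = 1.02761 mol.
Step 2 (P4O10:H3PO4 = 1:4): theoretical n(H3PO4) = 4.11043 mol, so theoretical mass = 4.11043 × 97.994 = 402.797 g.
At 77.96% yield, actual mass of H3PO4 = 402.797 × 0.7796 = 314.021 g.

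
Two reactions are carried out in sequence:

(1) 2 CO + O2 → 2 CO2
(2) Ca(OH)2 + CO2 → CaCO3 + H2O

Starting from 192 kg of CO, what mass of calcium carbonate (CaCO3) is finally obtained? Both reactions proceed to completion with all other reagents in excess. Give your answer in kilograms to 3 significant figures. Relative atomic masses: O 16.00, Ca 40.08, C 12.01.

M(CO) = 12.01 + 16.00 = 28.01 g/mol.
M(CaCO3) = 40.08 + 12.01 + 3(16.00) = 100.09 g/mol.
192 kg = 192000 g.
n(CO) = 192000 / 28.01 = 6855 mol.
Step 1 gives a 2:2 ratio of CO to CO2, so n(CO2) = 6855 mol.
In step 2 the CO2:CaCO3 ratio is 1:1, so n(CaCO3) = 6855 mol.
Mass of CaCO3 = 6855 × 100.09 = 686100 g = 686 kg.

686 kg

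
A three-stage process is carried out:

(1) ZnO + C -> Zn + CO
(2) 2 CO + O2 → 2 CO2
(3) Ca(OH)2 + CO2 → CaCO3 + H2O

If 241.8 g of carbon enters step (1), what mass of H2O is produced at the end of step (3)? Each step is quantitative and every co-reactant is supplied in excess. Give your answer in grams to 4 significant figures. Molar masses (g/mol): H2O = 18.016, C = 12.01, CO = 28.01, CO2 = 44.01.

n(C) = 241.8 / 12.01 = 20.133 mol.
Reaction (1): C→CO ratio 1:1 ⇒ n(CO) = 20.133 mol.
Reaction (2): CO→CO2 ratio 2:2 ⇒ n(CO2) = 20.133 mol.
Reaction (3): CO2→H2O ratio 1:1 ⇒ n(H2O) = 20.133 mol.
Mass of H2O = 20.133 × 18.016 = 362.72 g.

362.7 g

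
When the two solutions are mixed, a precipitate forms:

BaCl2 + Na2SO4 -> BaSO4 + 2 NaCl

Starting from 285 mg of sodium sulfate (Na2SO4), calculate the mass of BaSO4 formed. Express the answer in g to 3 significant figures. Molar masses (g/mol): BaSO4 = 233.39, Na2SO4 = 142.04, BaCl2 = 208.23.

0.468 g

Convert: 285 mg = 0.2850 g.
n(Na2SO4) = 0.2850 g / 142.04 g/mol = 0.002006 mol.
From the equation the Na2SO4:BaSO4 mole ratio is 1:1, so n(BaSO4) = 0.002006 × 1/1 = 0.002006 mol.
Mass of BaSO4 = 0.002006 mol × 233.39 g/mol = 0.4683 g.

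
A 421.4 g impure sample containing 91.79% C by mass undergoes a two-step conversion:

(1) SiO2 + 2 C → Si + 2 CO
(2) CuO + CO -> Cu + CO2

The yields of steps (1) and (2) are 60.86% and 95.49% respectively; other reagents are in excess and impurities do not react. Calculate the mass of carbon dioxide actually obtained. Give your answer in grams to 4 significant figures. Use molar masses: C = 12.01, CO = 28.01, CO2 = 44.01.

823.7 g

Pure C = 421.4 × 0.9179 = 386.80 g.
n(C) = 386.80 / 12.01 = 32.207 mol.
Step 1 (C:CO = 2:2): theoretical n(CO) = 32.207 mol; at 60.86% yield, n(CO) = 19.601 mol.
Step 2 (CO:CO2 = 1:1): theoretical n(CO2) = 19.601 mol, so theoretical mass = 19.601 × 44.01 = 862.64 g.
At 95.49% yield, actual mass of CO2 = 862.64 × 0.9549 = 823.74 g.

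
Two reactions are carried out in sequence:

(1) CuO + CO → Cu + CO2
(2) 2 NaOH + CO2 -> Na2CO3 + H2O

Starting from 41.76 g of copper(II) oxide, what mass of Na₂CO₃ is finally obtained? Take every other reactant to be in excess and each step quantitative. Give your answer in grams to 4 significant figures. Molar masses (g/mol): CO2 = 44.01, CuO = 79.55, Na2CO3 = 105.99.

55.64 g

n(CuO) = 41.760 / 79.55 = 0.52495 mol.
Step 1 gives a 1:1 ratio of CuO to CO2, so n(CO2) = 0.52495 mol.
In step 2 the CO2:Na2CO3 ratio is 1:1, so n(Na2CO3) = 0.52495 mol.
Mass of Na2CO3 = 0.52495 × 105.99 = 55.640 g.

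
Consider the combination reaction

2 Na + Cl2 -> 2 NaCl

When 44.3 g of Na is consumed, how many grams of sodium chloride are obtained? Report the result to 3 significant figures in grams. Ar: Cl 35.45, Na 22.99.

M(Na) = 22.99 g/mol.
M(NaCl) = 22.99 + 35.45 = 58.44 g/mol.
n(Na) = 44.30 g / 22.99 g/mol = 1.927 mol.
From the equation the Na:NaCl mole ratio is 2:2, so n(NaCl) = 1.927 × 2/2 = 1.927 mol.
Mass of NaCl = 1.927 mol × 58.44 g/mol = 112.6 g.

113 g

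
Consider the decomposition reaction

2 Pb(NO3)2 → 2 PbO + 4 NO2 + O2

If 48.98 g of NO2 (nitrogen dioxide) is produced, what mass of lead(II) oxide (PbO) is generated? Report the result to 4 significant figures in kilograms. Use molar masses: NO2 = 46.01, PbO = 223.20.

0.1188 kg

n(NO2) = 48.980 g / 46.01 g/mol = 1.0646 mol.
From the equation the NO2:PbO mole ratio is 4:2, so n(PbO) = 1.0646 × 2/4 = 0.53228 mol.
Mass of PbO = 0.53228 mol × 223.20 g/mol = 118.80 g.
Converting to kg: 118.80 g = 0.1188 kg.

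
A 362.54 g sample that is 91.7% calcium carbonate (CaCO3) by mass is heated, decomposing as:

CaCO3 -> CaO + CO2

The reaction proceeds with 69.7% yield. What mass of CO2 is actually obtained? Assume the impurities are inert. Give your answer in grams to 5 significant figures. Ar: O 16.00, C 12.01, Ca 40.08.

Pure CaCO3 available = 362.54 g × 0.917 = 332.449 g.
M(CaCO3) = 40.08 + 12.01 + 3(16.00) = 100.09 g/mol.
M(CO2) = 12.01 + 2(16.00) = 44.01 g/mol.
n(CaCO3) = 332.449 g / 100.09 g/mol = 3.32150 mol.
From the equation the CaCO3:CO2 mole ratio is 1:1, so n(CO2) = 3.32150 × 1/1 = 3.32150 mol.
Mass of CO2 = 3.32150 mol × 44.01 g/mol = 146.179 g.
Actual mass collected = 146.179 g × 0.697 = 101.887 g.

101.89 g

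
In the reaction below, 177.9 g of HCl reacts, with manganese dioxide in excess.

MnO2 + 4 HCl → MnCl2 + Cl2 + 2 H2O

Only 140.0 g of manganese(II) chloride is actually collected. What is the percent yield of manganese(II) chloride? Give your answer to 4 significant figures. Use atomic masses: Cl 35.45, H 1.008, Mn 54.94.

91.20 %

M(HCl) = 1.008 + 35.45 = 36.458 g/mol.
M(MnCl2) = 54.94 + 2(35.45) = 125.84 g/mol.
n(HCl) = 177.90 g / 36.458 g/mol = 4.8796 mol.
From the equation the HCl:MnCl2 mole ratio is 4:1, so n(MnCl2) = 4.8796 × 1/4 = 1.2199 mol.
Mass of MnCl2 = 1.2199 mol × 125.84 g/mol = 153.51 g.
This is the theoretical yield. Percent yield = 140.0 g / 153.51 g × 100% = 91.198%.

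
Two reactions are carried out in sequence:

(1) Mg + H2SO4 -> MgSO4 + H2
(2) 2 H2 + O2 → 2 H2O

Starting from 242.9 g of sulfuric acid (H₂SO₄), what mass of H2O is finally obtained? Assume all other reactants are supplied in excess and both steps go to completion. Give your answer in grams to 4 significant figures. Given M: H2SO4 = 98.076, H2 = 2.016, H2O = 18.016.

n(H2SO4) = 242.90 / 98.076 = 2.4767 mol.
Step 1 gives a 1:1 ratio of H2SO4 to H2, so n(H2) = 2.4767 mol.
In step 2 the H2:H2O ratio is 2:2, so n(H2O) = 2.4767 mol.
Mass of H2O = 2.4767 × 18.016 = 44.619 g.

44.62 g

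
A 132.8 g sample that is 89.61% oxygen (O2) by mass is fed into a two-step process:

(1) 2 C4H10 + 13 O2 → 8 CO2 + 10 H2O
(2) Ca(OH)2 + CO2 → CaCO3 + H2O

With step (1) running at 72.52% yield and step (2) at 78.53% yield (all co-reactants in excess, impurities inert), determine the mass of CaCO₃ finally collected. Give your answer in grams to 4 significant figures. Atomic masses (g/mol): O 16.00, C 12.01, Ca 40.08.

Pure O2 = 132.8 × 0.8961 = 119.00 g.
M(O2) = 2(16.00) = 32.00 g/mol.
M(CaCO3) = 40.08 + 12.01 + 3(16.00) = 100.09 g/mol.
n(O2) = 119.00 / 32.00 = 3.7188 mol.
Step 1 (O2:CO2 = 13:8): theoretical n(CO2) = 2.2885 mol; at 72.52% yield, n(CO2) = 1.6596 mol.
Step 2 (CO2:CaCO3 = 1:1): theoretical n(CaCO3) = 1.6596 mol, so theoretical mass = 1.6596 × 100.09 = 166.11 g.
At 78.53% yield, actual mass of CaCO3 = 166.11 × 0.7853 = 130.45 g.

130.4 g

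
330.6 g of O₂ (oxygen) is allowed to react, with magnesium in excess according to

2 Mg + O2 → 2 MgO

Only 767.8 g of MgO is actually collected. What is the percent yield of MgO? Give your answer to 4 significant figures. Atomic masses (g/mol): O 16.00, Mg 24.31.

92.18 %

M(O2) = 2(16.00) = 32.00 g/mol.
M(MgO) = 24.31 + 16.00 = 40.31 g/mol.
n(O2) = 330.60 g / 32.00 g/mol = 10.331 mol.
From the equation the O2:MgO mole ratio is 1:2, so n(MgO) = 10.331 × 2/1 = 20.663 mol.
Mass of MgO = 20.663 mol × 40.31 g/mol = 832.91 g.
This is the theoretical yield. Percent yield = 767.8 g / 832.91 g × 100% = 92.183%.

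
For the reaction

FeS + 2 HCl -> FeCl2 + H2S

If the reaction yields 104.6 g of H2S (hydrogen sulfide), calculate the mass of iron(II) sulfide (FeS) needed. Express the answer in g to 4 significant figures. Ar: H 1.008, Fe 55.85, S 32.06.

269.8 g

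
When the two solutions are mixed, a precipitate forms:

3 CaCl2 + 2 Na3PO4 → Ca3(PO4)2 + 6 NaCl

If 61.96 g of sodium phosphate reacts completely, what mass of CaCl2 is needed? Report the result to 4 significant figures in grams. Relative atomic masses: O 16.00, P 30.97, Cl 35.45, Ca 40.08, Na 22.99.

62.92 g

M(Na3PO4) = 3(22.99) + 30.97 + 4(16.00) = 163.94 g/mol.
M(CaCl2) = 40.08 + 2(35.45) = 110.98 g/mol.
n(Na3PO4) = 61.960 g / 163.94 g/mol = 0.37794 mol.
From the equation the Na3PO4:CaCl2 mole ratio is 2:3, so n(CaCl2) = 0.37794 × 3/2 = 0.56691 mol.
Mass of CaCl2 = 0.56691 mol × 110.98 g/mol = 62.916 g.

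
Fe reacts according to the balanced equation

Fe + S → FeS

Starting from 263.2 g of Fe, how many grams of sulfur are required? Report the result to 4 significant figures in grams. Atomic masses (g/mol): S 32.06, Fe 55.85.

M(Fe) = 55.85 g/mol.
M(S) = 32.06 g/mol.
n(Fe) = 263.20 g / 55.85 g/mol = 4.7126 mol.
From the equation the Fe:S mole ratio is 1:1, so n(S) = 4.7126 × 1/1 = 4.7126 mol.
Mass of S = 4.7126 mol × 32.06 g/mol = 151.09 g.

151.1 g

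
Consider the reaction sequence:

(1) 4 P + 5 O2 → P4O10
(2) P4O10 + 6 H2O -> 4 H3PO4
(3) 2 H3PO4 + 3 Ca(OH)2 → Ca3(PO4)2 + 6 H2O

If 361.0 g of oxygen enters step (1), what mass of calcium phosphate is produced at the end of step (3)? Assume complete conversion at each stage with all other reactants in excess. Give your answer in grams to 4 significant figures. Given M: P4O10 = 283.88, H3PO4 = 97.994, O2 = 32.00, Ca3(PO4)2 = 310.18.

n(O2) = 361.0 / 32.00 = 11.281 mol.
Reaction (1): O2→P4O10 ratio 5:1 ⇒ n(P4O10) = 2.2563 mol.
Reaction (2): P4O10→H3PO4 ratio 1:4 ⇒ n(H3PO4) = 9.0250 mol.
Reaction (3): H3PO4→Ca3(PO4)2 ratio 2:1 ⇒ n(Ca3(PO4)2) = 4.5125 mol.
Mass of Ca3(PO4)2 = 4.5125 × 310.18 = 1399.7 g.

1400 g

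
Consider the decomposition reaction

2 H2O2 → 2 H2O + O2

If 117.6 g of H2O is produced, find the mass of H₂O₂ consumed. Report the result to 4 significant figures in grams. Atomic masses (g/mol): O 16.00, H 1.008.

222.0 g

M(H2O) = 2(1.008) + 16.00 = 18.016 g/mol.
M(H2O2) = 2(1.008) + 2(16.00) = 34.016 g/mol.
n(H2O) = 117.60 g / 18.016 g/mol = 6.5275 mol.
From the equation the H2O:H2O2 mole ratio is 2:2, so n(H2O2) = 6.5275 × 2/2 = 6.5275 mol.
Mass of H2O2 = 6.5275 mol × 34.016 g/mol = 222.04 g.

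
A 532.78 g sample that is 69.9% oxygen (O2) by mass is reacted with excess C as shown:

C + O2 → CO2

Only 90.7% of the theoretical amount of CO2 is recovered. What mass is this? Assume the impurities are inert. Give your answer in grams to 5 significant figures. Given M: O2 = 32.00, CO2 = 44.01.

Pure O2 available = 532.78 g × 0.699 = 372.413 g.
n(O2) = 372.413 g / 32.00 g/mol = 11.6379 mol.
From the equation the O2:CO2 mole ratio is 1:1, so n(CO2) = 11.6379 × 1/1 = 11.6379 mol.
Mass of CO2 = 11.6379 mol × 44.01 g/mol = 512.185 g.
Actual mass collected = 512.185 g × 0.907 = 464.551 g.

464.55 g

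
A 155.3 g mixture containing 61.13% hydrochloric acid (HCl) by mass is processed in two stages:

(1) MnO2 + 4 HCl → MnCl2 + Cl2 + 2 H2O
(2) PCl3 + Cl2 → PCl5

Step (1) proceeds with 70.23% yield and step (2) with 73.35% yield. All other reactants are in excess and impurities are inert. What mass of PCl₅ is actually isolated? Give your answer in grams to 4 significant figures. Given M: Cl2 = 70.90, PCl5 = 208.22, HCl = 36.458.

69.83 g

Pure HCl = 155.3 × 0.6113 = 94.935 g.
n(HCl) = 94.935 / 36.458 = 2.6040 mol.
Step 1 (HCl:Cl2 = 4:1): theoretical n(Cl2) = 0.65099 mol; at 70.23% yield, n(Cl2) = 0.45719 mol.
Step 2 (Cl2:PCl5 = 1:1): theoretical n(PCl5) = 0.45719 mol, so theoretical mass = 0.45719 × 208.22 = 95.196 g.
At 73.35% yield, actual mass of PCl5 = 95.196 × 0.7335 = 69.826 g.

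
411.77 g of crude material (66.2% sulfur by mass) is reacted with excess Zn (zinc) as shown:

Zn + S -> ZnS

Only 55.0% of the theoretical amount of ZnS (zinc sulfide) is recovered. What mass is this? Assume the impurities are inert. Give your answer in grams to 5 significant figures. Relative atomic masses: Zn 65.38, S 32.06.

455.67 g

Pure S available = 411.77 g × 0.662 = 272.592 g.
M(S) = 32.06 g/mol.
M(ZnS) = 65.38 + 32.06 = 97.44 g/mol.
n(S) = 272.592 g / 32.06 g/mol = 8.50255 mol.
From the equation the S:ZnS mole ratio is 1:1, so n(ZnS) = 8.50255 × 1/1 = 8.50255 mol.
Mass of ZnS = 8.50255 mol × 97.44 g/mol = 828.488 g.
Actual mass collected = 828.488 g × 0.550 = 455.669 g.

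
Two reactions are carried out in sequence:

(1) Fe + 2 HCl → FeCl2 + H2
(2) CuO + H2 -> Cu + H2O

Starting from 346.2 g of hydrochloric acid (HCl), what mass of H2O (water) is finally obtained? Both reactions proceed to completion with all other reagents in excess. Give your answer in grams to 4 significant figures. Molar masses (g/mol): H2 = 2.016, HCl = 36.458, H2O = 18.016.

n(HCl) = 346.20 / 36.458 = 9.4959 mol.
Step 1 gives a 2:1 ratio of HCl to H2, so n(H2) = 4.7479 mol.
In step 2 the H2:H2O ratio is 1:1, so n(H2O) = 4.7479 mol.
Mass of H2O = 4.7479 × 18.016 = 85.539 g.

85.54 g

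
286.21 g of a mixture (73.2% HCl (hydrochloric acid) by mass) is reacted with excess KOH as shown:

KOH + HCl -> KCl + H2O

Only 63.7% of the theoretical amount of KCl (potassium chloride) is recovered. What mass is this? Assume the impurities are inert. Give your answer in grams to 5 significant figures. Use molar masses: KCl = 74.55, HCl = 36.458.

272.89 g

Pure HCl available = 286.21 g × 0.732 = 209.506 g.
n(HCl) = 209.506 g / 36.458 g/mol = 5.74650 mol.
From the equation the HCl:KCl mole ratio is 1:1, so n(KCl) = 5.74650 × 1/1 = 5.74650 mol.
Mass of KCl = 5.74650 mol × 74.55 g/mol = 428.401 g.
Actual mass collected = 428.401 g × 0.637 = 272.892 g.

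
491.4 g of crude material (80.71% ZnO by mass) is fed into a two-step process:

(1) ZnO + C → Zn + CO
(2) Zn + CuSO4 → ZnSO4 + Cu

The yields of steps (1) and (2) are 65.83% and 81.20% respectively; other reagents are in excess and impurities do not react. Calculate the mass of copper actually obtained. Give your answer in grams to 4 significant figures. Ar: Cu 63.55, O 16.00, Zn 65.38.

Pure ZnO = 491.4 × 0.8071 = 396.61 g.
M(ZnO) = 65.38 + 16.00 = 81.38 g/mol.
M(Cu) = 63.55 g/mol.
n(ZnO) = 396.61 / 81.38 = 4.8735 mol.
Step 1 (ZnO:Zn = 1:1): theoretical n(Zn) = 4.8735 mol; at 65.83% yield, n(Zn) = 3.2083 mol.
Step 2 (Zn:Cu = 1:1): theoretical n(Cu) = 3.2083 mol, so theoretical mass = 3.2083 × 63.55 = 203.88 g.
At 81.20% yield, actual mass of Cu = 203.88 × 0.8120 = 165.55 g.

165.6 g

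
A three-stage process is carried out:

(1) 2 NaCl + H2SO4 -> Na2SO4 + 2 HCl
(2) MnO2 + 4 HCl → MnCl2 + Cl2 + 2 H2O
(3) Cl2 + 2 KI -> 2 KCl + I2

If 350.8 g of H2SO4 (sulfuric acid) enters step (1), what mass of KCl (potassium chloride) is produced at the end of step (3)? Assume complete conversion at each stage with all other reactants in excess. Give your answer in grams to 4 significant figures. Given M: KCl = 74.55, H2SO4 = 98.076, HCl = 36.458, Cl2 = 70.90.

266.7 g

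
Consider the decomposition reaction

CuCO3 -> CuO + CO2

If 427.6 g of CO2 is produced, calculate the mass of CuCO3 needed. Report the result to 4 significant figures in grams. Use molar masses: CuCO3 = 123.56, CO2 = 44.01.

n(CO2) = 427.60 g / 44.01 g/mol = 9.7160 mol.
From the equation the CO2:CuCO3 mole ratio is 1:1, so n(CuCO3) = 9.7160 × 1/1 = 9.7160 mol.
Mass of CuCO3 = 9.7160 mol × 123.56 g/mol = 1200.5 g.

1201 g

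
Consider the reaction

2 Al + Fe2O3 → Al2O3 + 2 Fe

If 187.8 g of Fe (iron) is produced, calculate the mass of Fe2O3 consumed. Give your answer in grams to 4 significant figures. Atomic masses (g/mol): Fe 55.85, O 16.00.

268.5 g

M(Fe) = 55.85 g/mol.
M(Fe2O3) = 2(55.85) + 3(16.00) = 159.70 g/mol.
n(Fe) = 187.80 g / 55.85 g/mol = 3.3626 mol.
From the equation the Fe:Fe2O3 mole ratio is 2:1, so n(Fe2O3) = 3.3626 × 1/2 = 1.6813 mol.
Mass of Fe2O3 = 1.6813 mol × 159.70 g/mol = 268.50 g.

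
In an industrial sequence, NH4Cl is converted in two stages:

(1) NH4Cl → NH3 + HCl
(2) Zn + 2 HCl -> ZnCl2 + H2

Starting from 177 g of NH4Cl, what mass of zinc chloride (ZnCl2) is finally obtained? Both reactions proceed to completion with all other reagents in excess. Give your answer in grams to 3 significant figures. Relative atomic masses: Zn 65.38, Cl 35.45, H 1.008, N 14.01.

225 g

M(NH4Cl) = 14.01 + 4(1.008) + 35.45 = 53.492 g/mol.
M(ZnCl2) = 65.38 + 2(35.45) = 136.28 g/mol.
n(NH4Cl) = 177.0 / 53.492 = 3.309 mol.
Step 1 gives a 1:1 ratio of NH4Cl to HCl, so n(HCl) = 3.309 mol.
In step 2 the HCl:ZnCl2 ratio is 2:1, so n(ZnCl2) = 1.654 mol.
Mass of ZnCl2 = 1.654 × 136.28 = 225.5 g.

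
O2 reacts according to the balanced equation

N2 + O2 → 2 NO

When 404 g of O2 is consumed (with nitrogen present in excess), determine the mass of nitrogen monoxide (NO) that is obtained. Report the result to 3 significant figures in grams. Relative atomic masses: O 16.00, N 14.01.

758 g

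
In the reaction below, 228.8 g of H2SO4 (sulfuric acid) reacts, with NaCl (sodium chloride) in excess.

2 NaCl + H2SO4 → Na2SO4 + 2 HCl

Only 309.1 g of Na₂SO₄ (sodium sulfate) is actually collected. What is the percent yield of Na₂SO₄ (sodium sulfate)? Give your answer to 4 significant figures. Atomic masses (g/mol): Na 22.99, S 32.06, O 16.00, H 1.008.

93.28 %

M(H2SO4) = 2(1.008) + 32.06 + 4(16.00) = 98.076 g/mol.
M(Na2SO4) = 2(22.99) + 32.06 + 4(16.00) = 142.04 g/mol.
n(H2SO4) = 228.80 g / 98.076 g/mol = 2.3329 mol.
From the equation the H2SO4:Na2SO4 mole ratio is 1:1, so n(Na2SO4) = 2.3329 × 1/1 = 2.3329 mol.
Mass of Na2SO4 = 2.3329 mol × 142.04 g/mol = 331.36 g.
This is the theoretical yield. Percent yield = 309.1 g / 331.36 g × 100% = 93.281%.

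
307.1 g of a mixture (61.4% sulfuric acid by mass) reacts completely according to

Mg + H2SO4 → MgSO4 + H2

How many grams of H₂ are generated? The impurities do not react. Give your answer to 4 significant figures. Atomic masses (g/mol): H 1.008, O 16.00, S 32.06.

3.876 g

Mass of pure H2SO4 = 307.1 g × 0.614 = 188.56 g.
M(H2SO4) = 2(1.008) + 32.06 + 4(16.00) = 98.076 g/mol.
M(H2) = 2(1.008) = 2.016 g/mol.
n(H2SO4) = 188.56 g / 98.076 g/mol = 1.9226 mol.
From the equation the H2SO4:H2 mole ratio is 1:1, so n(H2) = 1.9226 × 1/1 = 1.9226 mol.
Mass of H2 = 1.9226 mol × 2.016 g/mol = 3.8759 g.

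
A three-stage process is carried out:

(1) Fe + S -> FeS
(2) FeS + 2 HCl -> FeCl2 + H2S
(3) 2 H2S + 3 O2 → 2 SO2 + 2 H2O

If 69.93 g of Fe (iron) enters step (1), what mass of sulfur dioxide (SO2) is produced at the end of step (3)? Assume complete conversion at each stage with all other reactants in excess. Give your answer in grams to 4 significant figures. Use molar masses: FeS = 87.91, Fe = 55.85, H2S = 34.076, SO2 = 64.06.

n(Fe) = 69.93 / 55.85 = 1.2521 mol.
Reaction (1): Fe→FeS ratio 1:1 ⇒ n(FeS) = 1.2521 mol.
Reaction (2): FeS→H2S ratio 1:1 ⇒ n(H2S) = 1.2521 mol.
Reaction (3): H2S→SO2 ratio 2:2 ⇒ n(SO2) = 1.2521 mol.
Mass of SO2 = 1.2521 × 64.06 = 80.210 g.

80.21 g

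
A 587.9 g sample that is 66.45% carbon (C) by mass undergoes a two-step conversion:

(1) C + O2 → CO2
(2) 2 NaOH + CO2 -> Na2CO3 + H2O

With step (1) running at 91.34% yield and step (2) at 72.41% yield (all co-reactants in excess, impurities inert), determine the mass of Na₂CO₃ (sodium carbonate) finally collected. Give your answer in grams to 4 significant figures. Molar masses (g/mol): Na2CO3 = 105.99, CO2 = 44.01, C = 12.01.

2280 g

Pure C = 587.9 × 0.6645 = 390.66 g.
n(C) = 390.66 / 12.01 = 32.528 mol.
Step 1 (C:CO2 = 1:1): theoretical n(CO2) = 32.528 mol; at 91.34% yield, n(CO2) = 29.711 mol.
Step 2 (CO2:Na2CO3 = 1:1): theoretical n(Na2CO3) = 29.711 mol, so theoretical mass = 29.711 × 105.99 = 3149.1 g.
At 72.41% yield, actual mass of Na2CO3 = 3149.1 × 0.7241 = 2280.2 g.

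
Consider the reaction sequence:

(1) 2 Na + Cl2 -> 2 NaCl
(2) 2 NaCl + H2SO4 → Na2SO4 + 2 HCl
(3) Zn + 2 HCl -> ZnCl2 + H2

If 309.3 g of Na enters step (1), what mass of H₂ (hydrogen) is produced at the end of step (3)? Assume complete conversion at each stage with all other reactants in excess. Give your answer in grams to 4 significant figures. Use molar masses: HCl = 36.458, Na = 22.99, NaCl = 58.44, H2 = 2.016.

n(Na) = 309.3 / 22.99 = 13.454 mol.
Reaction (1): Na→NaCl ratio 2:2 ⇒ n(NaCl) = 13.454 mol.
Reaction (2): NaCl→HCl ratio 2:2 ⇒ n(HCl) = 13.454 mol.
Reaction (3): HCl→H2 ratio 2:1 ⇒ n(H2) = 6.7268 mol.
Mass of H2 = 6.7268 × 2.016 = 13.561 g.

13.56 g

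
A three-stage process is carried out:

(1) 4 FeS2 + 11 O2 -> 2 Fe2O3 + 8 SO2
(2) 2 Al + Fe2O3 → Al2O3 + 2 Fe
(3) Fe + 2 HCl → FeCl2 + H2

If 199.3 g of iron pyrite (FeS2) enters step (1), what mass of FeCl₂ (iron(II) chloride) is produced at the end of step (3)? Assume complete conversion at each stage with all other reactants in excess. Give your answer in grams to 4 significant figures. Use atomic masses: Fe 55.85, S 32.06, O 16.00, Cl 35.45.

210.6 g

M(FeS2) = 55.85 + 2(32.06) = 119.97 g/mol.
M(FeCl2) = 55.85 + 2(35.45) = 126.75 g/mol.
n(FeS2) = 199.3 / 119.97 = 1.6612 mol.
Reaction (1): FeS2→Fe2O3 ratio 4:2 ⇒ n(Fe2O3) = 0.83062 mol.
Reaction (2): Fe2O3→Fe ratio 1:2 ⇒ n(Fe) = 1.6612 mol.
Reaction (3): Fe→FeCl2 ratio 1:1 ⇒ n(FeCl2) = 1.6612 mol.
Mass of FeCl2 = 1.6612 × 126.75 = 210.56 g.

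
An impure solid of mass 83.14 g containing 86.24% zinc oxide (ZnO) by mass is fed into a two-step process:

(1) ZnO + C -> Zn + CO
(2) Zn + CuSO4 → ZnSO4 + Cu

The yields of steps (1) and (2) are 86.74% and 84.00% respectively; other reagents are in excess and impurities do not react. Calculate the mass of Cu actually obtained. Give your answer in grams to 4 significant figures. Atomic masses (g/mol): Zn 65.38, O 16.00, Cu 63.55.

Pure ZnO = 83.14 × 0.8624 = 71.700 g.
M(ZnO) = 65.38 + 16.00 = 81.38 g/mol.
M(Cu) = 63.55 g/mol.
n(ZnO) = 71.700 / 81.38 = 0.88105 mol.
Step 1 (ZnO:Zn = 1:1): theoretical n(Zn) = 0.88105 mol; at 86.74% yield, n(Zn) = 0.76422 mol.
Step 2 (Zn:Cu = 1:1): theoretical n(Cu) = 0.76422 mol, so theoretical mass = 0.76422 × 63.55 = 48.566 g.
At 84.00% yield, actual mass of Cu = 48.566 × 0.8400 = 40.796 g.

40.80 g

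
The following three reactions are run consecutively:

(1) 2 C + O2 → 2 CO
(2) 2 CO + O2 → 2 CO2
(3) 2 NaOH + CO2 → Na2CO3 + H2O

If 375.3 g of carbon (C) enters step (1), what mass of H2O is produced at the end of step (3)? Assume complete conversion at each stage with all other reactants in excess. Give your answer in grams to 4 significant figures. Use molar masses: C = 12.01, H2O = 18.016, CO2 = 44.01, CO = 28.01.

n(C) = 375.3 / 12.01 = 31.249 mol.
Reaction (1): C→CO ratio 2:2 ⇒ n(CO) = 31.249 mol.
Reaction (2): CO→CO2 ratio 2:2 ⇒ n(CO2) = 31.249 mol.
Reaction (3): CO2→H2O ratio 1:1 ⇒ n(H2O) = 31.249 mol.
Mass of H2O = 31.249 × 18.016 = 562.98 g.

563.0 g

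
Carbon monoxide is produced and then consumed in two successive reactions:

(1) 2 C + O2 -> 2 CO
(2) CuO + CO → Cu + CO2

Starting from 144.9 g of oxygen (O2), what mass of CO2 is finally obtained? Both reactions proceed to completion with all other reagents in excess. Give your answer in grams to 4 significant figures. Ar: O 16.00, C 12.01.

M(O2) = 2(16.00) = 32.00 g/mol.
M(CO2) = 12.01 + 2(16.00) = 44.01 g/mol.
n(O2) = 144.90 / 32.00 = 4.5281 mol.
Step 1 gives a 1:2 ratio of O2 to CO, so n(CO) = 9.0563 mol.
In step 2 the CO:CO2 ratio is 1:1, so n(CO2) = 9.0563 mol.
Mass of CO2 = 9.0563 × 44.01 = 398.57 g.

398.6 g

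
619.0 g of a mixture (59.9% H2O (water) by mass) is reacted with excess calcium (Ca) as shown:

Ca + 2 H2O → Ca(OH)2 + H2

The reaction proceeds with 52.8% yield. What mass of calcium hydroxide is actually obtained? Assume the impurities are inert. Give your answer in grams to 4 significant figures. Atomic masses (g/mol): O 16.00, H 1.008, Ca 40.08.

402.6 g

Pure H2O available = 619.0 g × 0.599 = 370.78 g.
M(H2O) = 2(1.008) + 16.00 = 18.016 g/mol.
M(Ca(OH)2) = 40.08 + 2(16.00) + 2(1.008) = 74.096 g/mol.
n(H2O) = 370.78 g / 18.016 g/mol = 20.581 mol.
From the equation the H2O:Ca(OH)2 mole ratio is 2:1, so n(Ca(OH)2) = 20.581 × 1/2 = 10.290 mol.
Mass of Ca(OH)2 = 10.290 mol × 74.096 g/mol = 762.47 g.
Actual mass collected = 762.47 g × 0.528 = 402.59 g.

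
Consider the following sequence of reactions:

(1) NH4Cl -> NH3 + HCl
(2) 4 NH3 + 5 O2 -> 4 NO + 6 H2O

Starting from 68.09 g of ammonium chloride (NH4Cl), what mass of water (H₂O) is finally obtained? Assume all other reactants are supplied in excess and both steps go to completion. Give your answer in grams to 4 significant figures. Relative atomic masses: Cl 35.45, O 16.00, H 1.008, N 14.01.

34.40 g

M(NH4Cl) = 14.01 + 4(1.008) + 35.45 = 53.492 g/mol.
M(H2O) = 2(1.008) + 16.00 = 18.016 g/mol.
n(NH4Cl) = 68.090 / 53.492 = 1.2729 mol.
Step 1 gives a 1:1 ratio of NH4Cl to NH3, so n(NH3) = 1.2729 mol.
In step 2 the NH3:H2O ratio is 4:6, so n(H2O) = 1.9094 mol.
Mass of H2O = 1.9094 × 18.016 = 34.399 g.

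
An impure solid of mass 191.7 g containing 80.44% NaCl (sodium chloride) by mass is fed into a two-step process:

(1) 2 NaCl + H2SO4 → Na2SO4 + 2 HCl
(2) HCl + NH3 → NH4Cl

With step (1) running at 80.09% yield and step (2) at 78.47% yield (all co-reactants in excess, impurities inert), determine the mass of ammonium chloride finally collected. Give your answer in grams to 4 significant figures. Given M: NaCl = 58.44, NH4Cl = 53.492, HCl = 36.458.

88.71 g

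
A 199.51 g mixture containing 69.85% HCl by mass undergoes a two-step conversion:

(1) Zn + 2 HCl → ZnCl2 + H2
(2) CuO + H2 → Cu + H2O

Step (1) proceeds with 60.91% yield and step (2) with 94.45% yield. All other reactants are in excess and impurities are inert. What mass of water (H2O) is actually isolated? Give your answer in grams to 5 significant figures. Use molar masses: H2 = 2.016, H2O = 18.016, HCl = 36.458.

Pure HCl = 199.51 × 0.6985 = 139.358 g.
n(HCl) = 139.358 / 36.458 = 3.82242 mol.
Step 1 (HCl:H2 = 2:1): theoretical n(H2) = 1.91121 mol; at 60.91% yield, n(H2) = 1.16412 mol.
Step 2 (H2:H2O = 1:1): theoretical n(H2O) = 1.16412 mol, so theoretical mass = 1.16412 × 18.016 = 20.9727 g.
At 94.45% yield, actual mass of H2O = 20.9727 × 0.9445 = 19.8088 g.

19.809 g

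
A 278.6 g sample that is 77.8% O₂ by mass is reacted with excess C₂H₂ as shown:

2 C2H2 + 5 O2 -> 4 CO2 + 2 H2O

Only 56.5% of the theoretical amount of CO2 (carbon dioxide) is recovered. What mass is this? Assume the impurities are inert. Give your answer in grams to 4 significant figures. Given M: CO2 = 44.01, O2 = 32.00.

Pure O2 available = 278.6 g × 0.778 = 216.75 g.
n(O2) = 216.75 g / 32.00 g/mol = 6.7735 mol.
From the equation the O2:CO2 mole ratio is 5:4, so n(CO2) = 6.7735 × 4/5 = 5.4188 mol.
Mass of CO2 = 5.4188 mol × 44.01 g/mol = 238.48 g.
Actual mass collected = 238.48 g × 0.565 = 134.74 g.

134.7 g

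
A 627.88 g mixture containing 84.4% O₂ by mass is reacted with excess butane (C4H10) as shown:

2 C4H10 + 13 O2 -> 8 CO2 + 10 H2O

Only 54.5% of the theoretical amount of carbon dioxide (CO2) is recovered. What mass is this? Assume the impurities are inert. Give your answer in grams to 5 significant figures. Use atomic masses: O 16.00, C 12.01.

244.44 g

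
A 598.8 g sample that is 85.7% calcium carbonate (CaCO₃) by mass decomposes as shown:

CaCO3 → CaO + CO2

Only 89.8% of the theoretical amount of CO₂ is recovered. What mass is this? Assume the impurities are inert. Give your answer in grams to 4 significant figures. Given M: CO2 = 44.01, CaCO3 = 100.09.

202.6 g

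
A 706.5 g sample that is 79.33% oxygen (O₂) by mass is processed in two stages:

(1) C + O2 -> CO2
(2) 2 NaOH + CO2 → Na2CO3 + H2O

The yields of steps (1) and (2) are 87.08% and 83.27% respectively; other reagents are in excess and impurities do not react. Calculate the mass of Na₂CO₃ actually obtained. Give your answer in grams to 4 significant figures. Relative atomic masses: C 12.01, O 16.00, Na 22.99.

Pure O2 = 706.5 × 0.7933 = 560.47 g.
M(O2) = 2(16.00) = 32.00 g/mol.
M(Na2CO3) = 2(22.99) + 12.01 + 3(16.00) = 105.99 g/mol.
n(O2) = 560.47 / 32.00 = 17.515 mol.
Step 1 (O2:CO2 = 1:1): theoretical n(CO2) = 17.515 mol; at 87.08% yield, n(CO2) = 15.252 mol.
Step 2 (CO2:Na2CO3 = 1:1): theoretical n(Na2CO3) = 15.252 mol, so theoretical mass = 15.252 × 105.99 = 1616.5 g.
At 83.27% yield, actual mass of Na2CO3 = 1616.5 × 0.8327 = 1346.1 g.

1346 g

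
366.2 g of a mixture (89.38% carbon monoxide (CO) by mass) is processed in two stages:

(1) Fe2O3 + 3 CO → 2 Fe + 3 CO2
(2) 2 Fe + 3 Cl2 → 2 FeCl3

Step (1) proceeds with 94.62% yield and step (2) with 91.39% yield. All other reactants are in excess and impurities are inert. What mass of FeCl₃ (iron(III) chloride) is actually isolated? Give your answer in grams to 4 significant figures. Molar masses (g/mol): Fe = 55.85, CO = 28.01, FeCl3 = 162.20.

Pure CO = 366.2 × 0.8938 = 327.31 g.
n(CO) = 327.31 / 28.01 = 11.685 mol.
Step 1 (CO:Fe = 3:2): theoretical n(Fe) = 7.7903 mol; at 94.62% yield, n(Fe) = 7.3712 mol.
Step 2 (Fe:FeCl3 = 2:2): theoretical n(FeCl3) = 7.3712 mol, so theoretical mass = 7.3712 × 162.20 = 1195.6 g.
At 91.39% yield, actual mass of FeCl3 = 1195.6 × 0.9139 = 1092.7 g.

1093 g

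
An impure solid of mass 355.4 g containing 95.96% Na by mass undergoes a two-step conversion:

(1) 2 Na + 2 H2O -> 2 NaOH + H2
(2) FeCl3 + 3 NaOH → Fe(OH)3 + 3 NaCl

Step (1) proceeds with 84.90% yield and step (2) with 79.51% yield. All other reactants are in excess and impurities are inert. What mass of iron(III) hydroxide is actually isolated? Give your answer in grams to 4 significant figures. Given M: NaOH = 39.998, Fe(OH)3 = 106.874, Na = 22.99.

356.7 g

Pure Na = 355.4 × 0.9596 = 341.04 g.
n(Na) = 341.04 / 22.99 = 14.834 mol.
Step 1 (Na:NaOH = 2:2): theoretical n(NaOH) = 14.834 mol; at 84.90% yield, n(NaOH) = 12.594 mol.
Step 2 (NaOH:Fe(OH)3 = 3:1): theoretical n(Fe(OH)3) = 4.1981 mol, so theoretical mass = 4.1981 × 106.874 = 448.67 g.
At 79.51% yield, actual mass of Fe(OH)3 = 448.67 × 0.7951 = 356.74 g.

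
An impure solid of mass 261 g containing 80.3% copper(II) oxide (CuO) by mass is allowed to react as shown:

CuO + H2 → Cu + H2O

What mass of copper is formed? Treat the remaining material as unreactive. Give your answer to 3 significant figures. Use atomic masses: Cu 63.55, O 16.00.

Mass of pure CuO = 261 g × 0.803 = 209.6 g.
M(CuO) = 63.55 + 16.00 = 79.55 g/mol.
M(Cu) = 63.55 g/mol.
n(CuO) = 209.6 g / 79.55 g/mol = 2.635 mol.
From the equation the CuO:Cu mole ratio is 1:1, so n(Cu) = 2.635 × 1/1 = 2.635 mol.
Mass of Cu = 2.635 mol × 63.55 g/mol = 167.4 g.

167 g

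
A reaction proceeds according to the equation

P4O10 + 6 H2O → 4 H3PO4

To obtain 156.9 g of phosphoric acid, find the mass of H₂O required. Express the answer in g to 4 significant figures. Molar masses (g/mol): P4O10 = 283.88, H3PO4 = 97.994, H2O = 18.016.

43.27 g

n(H3PO4) = 156.90 g / 97.994 g/mol = 1.6011 mol.
From the equation the H3PO4:H2O mole ratio is 4:6, so n(H2O) = 1.6011 × 6/4 = 2.4017 mol.
Mass of H2O = 2.4017 mol × 18.016 g/mol = 43.269 g.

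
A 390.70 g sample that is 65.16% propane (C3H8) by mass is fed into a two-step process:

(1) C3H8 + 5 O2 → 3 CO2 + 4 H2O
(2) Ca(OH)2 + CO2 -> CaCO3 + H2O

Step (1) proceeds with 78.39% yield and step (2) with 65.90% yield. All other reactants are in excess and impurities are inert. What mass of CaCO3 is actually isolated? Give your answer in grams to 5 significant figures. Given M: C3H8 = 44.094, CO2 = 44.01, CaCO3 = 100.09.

Pure C3H8 = 390.70 × 0.6516 = 254.580 g.
n(C3H8) = 254.580 / 44.094 = 5.77358 mol.
Step 1 (C3H8:CO2 = 1:3): theoretical n(CO2) = 17.3207 mol; at 78.39% yield, n(CO2) = 13.5777 mol.
Step 2 (CO2:CaCO3 = 1:1): theoretical n(CaCO3) = 13.5777 mol, so theoretical mass = 13.5777 × 100.09 = 1358.99 g.
At 65.90% yield, actual mass of CaCO3 = 1358.99 × 0.6590 = 895.577 g.

895.58 g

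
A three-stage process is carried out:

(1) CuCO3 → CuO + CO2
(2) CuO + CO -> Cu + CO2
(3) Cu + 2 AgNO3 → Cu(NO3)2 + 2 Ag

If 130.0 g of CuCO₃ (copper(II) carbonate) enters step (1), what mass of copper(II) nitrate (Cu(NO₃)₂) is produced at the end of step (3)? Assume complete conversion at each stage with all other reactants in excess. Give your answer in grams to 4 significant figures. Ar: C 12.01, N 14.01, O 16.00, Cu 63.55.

197.3 g

M(CuCO3) = 63.55 + 12.01 + 3(16.00) = 123.56 g/mol.
M(Cu(NO3)2) = 63.55 + 2(14.01) + 6(16.00) = 187.57 g/mol.
n(CuCO3) = 130.0 / 123.56 = 1.0521 mol.
Reaction (1): CuCO3→CuO ratio 1:1 ⇒ n(CuO) = 1.0521 mol.
Reaction (2): CuO→Cu ratio 1:1 ⇒ n(Cu) = 1.0521 mol.
Reaction (3): Cu→Cu(NO3)2 ratio 1:1 ⇒ n(Cu(NO3)2) = 1.0521 mol.
Mass of Cu(NO3)2 = 1.0521 × 187.57 = 197.35 g.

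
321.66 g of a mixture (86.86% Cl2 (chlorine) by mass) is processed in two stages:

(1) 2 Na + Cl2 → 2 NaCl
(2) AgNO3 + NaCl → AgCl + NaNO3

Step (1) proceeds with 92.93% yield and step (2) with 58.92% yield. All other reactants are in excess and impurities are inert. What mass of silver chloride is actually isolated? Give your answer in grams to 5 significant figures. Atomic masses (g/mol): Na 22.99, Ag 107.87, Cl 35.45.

618.48 g

Pure Cl2 = 321.66 × 0.8686 = 279.394 g.
M(Cl2) = 2(35.45) = 70.90 g/mol.
M(AgCl) = 107.87 + 35.45 = 143.32 g/mol.
n(Cl2) = 279.394 / 70.90 = 3.94068 mol.
Step 1 (Cl2:NaCl = 1:2): theoretical n(NaCl) = 7.88135 mol; at 92.93% yield, n(NaCl) = 7.32414 mol.
Step 2 (NaCl:AgCl = 1:1): theoretical n(AgCl) = 7.32414 mol, so theoretical mass = 7.32414 × 143.32 = 1049.70 g.
At 58.92% yield, actual mass of AgCl = 1049.70 × 0.5892 = 618.481 g.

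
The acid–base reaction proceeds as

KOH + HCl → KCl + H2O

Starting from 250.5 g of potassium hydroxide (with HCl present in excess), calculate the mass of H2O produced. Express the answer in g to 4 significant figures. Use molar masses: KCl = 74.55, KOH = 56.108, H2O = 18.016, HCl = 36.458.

80.43 g

n(KOH) = 250.50 g / 56.108 g/mol = 4.4646 mol.
From the equation the KOH:H2O mole ratio is 1:1, so n(H2O) = 4.4646 × 1/1 = 4.4646 mol.
Mass of H2O = 4.4646 mol × 18.016 g/mol = 80.434 g.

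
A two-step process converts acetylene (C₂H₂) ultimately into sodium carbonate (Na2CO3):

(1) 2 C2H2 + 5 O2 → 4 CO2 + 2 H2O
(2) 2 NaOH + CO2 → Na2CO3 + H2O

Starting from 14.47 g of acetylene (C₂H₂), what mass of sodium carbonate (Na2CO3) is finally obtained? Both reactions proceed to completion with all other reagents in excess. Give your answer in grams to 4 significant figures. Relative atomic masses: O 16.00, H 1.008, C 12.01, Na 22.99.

M(C2H2) = 2(12.01) + 2(1.008) = 26.036 g/mol.
M(Na2CO3) = 2(22.99) + 12.01 + 3(16.00) = 105.99 g/mol.
n(C2H2) = 14.470 / 26.036 = 0.55577 mol.
Step 1 gives a 2:4 ratio of C2H2 to CO2, so n(CO2) = 1.1115 mol.
In step 2 the CO2:Na2CO3 ratio is 1:1, so n(Na2CO3) = 1.1115 mol.
Mass of Na2CO3 = 1.1115 × 105.99 = 117.81 g.

117.8 g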